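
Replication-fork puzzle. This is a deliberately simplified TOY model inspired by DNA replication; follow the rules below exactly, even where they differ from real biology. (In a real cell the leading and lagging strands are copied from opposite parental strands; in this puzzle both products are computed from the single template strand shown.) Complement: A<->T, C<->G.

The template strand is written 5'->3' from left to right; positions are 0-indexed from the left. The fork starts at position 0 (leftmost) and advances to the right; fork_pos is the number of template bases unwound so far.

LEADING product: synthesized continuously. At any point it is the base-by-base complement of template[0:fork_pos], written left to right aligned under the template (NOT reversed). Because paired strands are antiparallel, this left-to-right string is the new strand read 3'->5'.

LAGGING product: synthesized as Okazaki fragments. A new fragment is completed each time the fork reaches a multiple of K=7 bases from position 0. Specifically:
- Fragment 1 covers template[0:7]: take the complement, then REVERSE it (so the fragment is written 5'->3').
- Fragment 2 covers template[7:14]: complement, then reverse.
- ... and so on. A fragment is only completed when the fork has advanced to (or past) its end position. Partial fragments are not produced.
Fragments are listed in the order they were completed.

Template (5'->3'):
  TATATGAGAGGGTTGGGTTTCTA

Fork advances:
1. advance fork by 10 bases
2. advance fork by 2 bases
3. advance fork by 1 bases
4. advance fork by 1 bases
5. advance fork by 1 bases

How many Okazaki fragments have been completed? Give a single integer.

Step 1: advance 10 -> fork_pos = 0 + 10 = 10. Reached multiple(s) of 7: 7 -> fragment 1 completed (1 total).
Step 2: advance 2 -> fork_pos = 10 + 2 = 12. Next multiple of 7 is 14 (not reached); still 1 fragment(s).
Step 3: advance 1 -> fork_pos = 12 + 1 = 13. Next multiple of 7 is 14 (not reached); still 1 fragment(s).
Step 4: advance 1 -> fork_pos = 13 + 1 = 14. Reached multiple(s) of 7: 14 -> fragment 2 completed (2 total).
Step 5: advance 1 -> fork_pos = 14 + 1 = 15. Next multiple of 7 is 21 (not reached); still 2 fragment(s).
Check: final fork_pos = 15; the multiples of 7 that are <= 15 are 7..14 -> 15 // 7 = 2 completed fragment(s).

Answer: 2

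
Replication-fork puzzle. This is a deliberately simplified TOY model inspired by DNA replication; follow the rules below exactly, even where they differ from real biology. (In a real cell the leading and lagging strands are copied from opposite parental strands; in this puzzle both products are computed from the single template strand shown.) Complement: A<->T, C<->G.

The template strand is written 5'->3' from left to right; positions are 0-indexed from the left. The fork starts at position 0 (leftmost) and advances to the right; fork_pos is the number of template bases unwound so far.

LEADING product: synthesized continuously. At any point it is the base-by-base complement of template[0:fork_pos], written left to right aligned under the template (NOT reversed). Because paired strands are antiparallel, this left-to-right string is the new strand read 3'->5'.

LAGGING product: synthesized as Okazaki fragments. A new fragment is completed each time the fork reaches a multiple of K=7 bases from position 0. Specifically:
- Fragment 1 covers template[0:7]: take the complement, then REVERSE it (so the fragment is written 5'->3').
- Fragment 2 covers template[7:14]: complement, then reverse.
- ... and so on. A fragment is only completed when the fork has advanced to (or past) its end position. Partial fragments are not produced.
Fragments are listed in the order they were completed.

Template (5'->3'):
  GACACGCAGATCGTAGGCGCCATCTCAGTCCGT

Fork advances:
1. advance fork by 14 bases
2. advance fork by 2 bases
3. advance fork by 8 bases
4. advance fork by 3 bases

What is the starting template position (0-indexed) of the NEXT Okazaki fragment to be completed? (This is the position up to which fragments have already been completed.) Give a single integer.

Answer: 21

Derivation:
Step 1: advance 14 -> fork_pos = 0 + 14 = 14. Reached multiple(s) of 7: 7, 14 -> fragments 1-2 completed (2 total).
Step 2: advance 2 -> fork_pos = 14 + 2 = 16. Next multiple of 7 is 21 (not reached); still 2 fragment(s).
Step 3: advance 8 -> fork_pos = 16 + 8 = 24. Reached multiple(s) of 7: 21 -> fragment 3 completed (3 total).
Step 4: advance 3 -> fork_pos = 24 + 3 = 27. Next multiple of 7 is 28 (not reached); still 3 fragment(s).
3 fragment(s) completed, covering template[0:21] (3 x 7 = 21). The next fragment, fragment 4, covers template[21:28], so it starts at position 21.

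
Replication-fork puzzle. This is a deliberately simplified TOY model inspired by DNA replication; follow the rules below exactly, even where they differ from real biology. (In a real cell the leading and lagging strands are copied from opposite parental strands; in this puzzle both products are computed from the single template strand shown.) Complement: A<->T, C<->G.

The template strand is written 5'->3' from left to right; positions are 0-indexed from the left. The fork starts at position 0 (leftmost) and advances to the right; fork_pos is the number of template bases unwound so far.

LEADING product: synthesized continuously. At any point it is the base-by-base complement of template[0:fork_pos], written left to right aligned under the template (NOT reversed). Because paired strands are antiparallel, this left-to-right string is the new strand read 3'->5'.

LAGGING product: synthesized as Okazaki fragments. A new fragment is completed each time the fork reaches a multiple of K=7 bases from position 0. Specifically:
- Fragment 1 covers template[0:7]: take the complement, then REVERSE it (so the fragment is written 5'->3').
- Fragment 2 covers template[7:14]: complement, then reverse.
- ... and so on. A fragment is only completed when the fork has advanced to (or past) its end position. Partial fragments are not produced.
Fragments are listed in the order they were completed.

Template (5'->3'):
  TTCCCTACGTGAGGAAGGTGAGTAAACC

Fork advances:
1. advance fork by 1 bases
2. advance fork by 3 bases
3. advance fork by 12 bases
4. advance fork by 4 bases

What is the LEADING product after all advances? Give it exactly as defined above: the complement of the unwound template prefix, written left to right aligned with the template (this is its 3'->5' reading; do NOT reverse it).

Step 1: advance 1 -> fork_pos = 0 + 1 = 1.
Step 2: advance 3 -> fork_pos = 1 + 3 = 4.
Step 3: advance 12 -> fork_pos = 4 + 12 = 16.
Step 4: advance 4 -> fork_pos = 16 + 4 = 20.
Unwound prefix: template[0:20] = TTCCCTACGTGAGGAAGGTG
Complement it base by base (A<->T, C<->G), keeping left-to-right order:
  [0:5] TTCCC -> AAGGG
  [5:10] TACGT -> ATGCA
  [10:15] GAGGA -> CTCCT
  [15:20] AGGTG -> TCCAC
Concatenate: AAGGGATGCACTCCTTCCAC (length 20; written aligned with the template, i.e. 3'->5').

Answer: AAGGGATGCACTCCTTCCAC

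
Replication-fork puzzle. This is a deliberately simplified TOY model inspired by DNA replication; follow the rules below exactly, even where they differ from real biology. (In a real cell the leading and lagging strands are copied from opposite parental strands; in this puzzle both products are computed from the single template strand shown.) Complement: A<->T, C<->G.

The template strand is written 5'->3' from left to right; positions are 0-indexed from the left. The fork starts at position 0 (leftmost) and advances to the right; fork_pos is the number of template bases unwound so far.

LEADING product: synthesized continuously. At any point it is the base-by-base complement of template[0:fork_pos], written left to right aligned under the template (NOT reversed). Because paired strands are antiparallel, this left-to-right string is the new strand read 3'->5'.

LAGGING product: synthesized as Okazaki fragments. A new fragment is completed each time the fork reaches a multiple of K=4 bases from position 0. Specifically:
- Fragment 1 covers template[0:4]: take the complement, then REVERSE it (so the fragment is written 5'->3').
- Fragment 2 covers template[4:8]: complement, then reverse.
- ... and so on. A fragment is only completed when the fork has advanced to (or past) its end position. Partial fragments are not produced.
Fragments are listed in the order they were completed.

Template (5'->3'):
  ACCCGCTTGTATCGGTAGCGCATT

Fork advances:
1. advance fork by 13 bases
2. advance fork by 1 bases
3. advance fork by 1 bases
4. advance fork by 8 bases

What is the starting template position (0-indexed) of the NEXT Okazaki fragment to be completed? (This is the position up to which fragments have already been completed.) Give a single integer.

Step 1: advance 13 -> fork_pos = 0 + 13 = 13. Reached multiple(s) of 4: 4, 8, 12 -> fragments 1-3 completed (3 total).
Step 2: advance 1 -> fork_pos = 13 + 1 = 14. Next multiple of 4 is 16 (not reached); still 3 fragment(s).
Step 3: advance 1 -> fork_pos = 14 + 1 = 15. Next multiple of 4 is 16 (not reached); still 3 fragment(s).
Step 4: advance 8 -> fork_pos = 15 + 8 = 23. Reached multiple(s) of 4: 16, 20 -> fragments 4-5 completed (5 total).
5 fragment(s) completed, covering template[0:20] (5 x 4 = 20). The next fragment, fragment 6, covers template[20:24], so it starts at position 20.

Answer: 20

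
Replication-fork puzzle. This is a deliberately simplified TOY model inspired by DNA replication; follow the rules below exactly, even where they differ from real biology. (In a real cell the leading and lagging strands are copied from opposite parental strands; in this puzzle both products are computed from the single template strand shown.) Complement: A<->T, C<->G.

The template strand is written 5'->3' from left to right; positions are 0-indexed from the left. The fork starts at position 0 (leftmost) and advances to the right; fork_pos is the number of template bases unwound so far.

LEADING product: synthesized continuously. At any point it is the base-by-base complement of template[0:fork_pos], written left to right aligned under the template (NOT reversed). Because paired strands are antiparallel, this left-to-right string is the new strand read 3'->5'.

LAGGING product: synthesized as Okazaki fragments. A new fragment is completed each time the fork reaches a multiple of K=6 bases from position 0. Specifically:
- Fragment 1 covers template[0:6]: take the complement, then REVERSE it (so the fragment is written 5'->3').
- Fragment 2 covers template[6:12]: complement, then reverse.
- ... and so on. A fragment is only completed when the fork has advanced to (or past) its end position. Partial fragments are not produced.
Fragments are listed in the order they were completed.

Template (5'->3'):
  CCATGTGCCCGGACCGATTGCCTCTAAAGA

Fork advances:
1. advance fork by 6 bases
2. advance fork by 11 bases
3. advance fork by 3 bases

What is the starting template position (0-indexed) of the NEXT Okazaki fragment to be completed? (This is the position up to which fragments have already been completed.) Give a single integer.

Step 1: advance 6 -> fork_pos = 0 + 6 = 6. Reached multiple(s) of 6: 6 -> fragment 1 completed (1 total).
Step 2: advance 11 -> fork_pos = 6 + 11 = 17. Reached multiple(s) of 6: 12 -> fragment 2 completed (2 total).
Step 3: advance 3 -> fork_pos = 17 + 3 = 20. Reached multiple(s) of 6: 18 -> fragment 3 completed (3 total).
3 fragment(s) completed, covering template[0:18] (3 x 6 = 18). The next fragment, fragment 4, covers template[18:24], so it starts at position 18.

Answer: 18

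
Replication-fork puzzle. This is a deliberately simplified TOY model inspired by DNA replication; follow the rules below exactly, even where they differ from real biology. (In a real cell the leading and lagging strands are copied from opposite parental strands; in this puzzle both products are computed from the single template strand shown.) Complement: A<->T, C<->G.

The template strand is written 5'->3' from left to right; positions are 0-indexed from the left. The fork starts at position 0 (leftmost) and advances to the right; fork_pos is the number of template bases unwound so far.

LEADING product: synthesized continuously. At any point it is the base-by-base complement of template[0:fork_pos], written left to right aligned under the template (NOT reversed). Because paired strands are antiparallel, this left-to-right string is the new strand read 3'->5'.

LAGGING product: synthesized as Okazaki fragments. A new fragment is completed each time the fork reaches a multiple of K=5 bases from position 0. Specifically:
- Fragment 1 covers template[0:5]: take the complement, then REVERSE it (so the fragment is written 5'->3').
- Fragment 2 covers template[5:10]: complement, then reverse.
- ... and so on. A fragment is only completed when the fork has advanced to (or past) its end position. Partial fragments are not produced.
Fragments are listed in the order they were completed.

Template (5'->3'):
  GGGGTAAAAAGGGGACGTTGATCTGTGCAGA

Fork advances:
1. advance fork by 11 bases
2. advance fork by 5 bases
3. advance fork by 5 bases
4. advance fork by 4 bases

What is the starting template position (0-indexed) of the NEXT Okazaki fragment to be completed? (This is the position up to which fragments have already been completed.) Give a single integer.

Answer: 25

Derivation:
Step 1: advance 11 -> fork_pos = 0 + 11 = 11. Reached multiple(s) of 5: 5, 10 -> fragments 1-2 completed (2 total).
Step 2: advance 5 -> fork_pos = 11 + 5 = 16. Reached multiple(s) of 5: 15 -> fragment 3 completed (3 total).
Step 3: advance 5 -> fork_pos = 16 + 5 = 21. Reached multiple(s) of 5: 20 -> fragment 4 completed (4 total).
Step 4: advance 4 -> fork_pos = 21 + 4 = 25. Reached multiple(s) of 5: 25 -> fragment 5 completed (5 total).
5 fragment(s) completed, covering template[0:25] (5 x 5 = 25). The next fragment, fragment 6, covers template[25:30], so it starts at position 25.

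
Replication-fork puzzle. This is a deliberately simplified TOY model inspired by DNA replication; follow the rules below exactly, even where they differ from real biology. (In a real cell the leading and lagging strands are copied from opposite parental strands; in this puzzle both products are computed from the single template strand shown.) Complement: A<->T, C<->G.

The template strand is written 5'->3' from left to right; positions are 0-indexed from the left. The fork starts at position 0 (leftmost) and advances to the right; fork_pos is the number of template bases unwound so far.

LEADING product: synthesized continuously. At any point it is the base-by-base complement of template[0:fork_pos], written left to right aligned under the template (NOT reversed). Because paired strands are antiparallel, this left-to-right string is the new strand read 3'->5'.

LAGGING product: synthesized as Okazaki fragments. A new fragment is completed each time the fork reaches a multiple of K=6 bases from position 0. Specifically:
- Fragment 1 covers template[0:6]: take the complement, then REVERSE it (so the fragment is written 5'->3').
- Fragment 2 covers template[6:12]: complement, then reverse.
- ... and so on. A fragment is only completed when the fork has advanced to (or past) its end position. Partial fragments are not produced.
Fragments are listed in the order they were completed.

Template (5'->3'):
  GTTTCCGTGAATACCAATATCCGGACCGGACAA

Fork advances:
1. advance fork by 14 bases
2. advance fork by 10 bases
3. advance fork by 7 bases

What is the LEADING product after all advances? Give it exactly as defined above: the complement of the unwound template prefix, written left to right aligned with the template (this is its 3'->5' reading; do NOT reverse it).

Step 1: advance 14 -> fork_pos = 0 + 14 = 14.
Step 2: advance 10 -> fork_pos = 14 + 10 = 24.
Step 3: advance 7 -> fork_pos = 24 + 7 = 31.
Unwound prefix: template[0:31] = GTTTCCGTGAATACCAATATCCGGACCGGAC
Complement it base by base (A<->T, C<->G), keeping left-to-right order:
  [0:5] GTTTC -> CAAAG
  [5:10] CGTGA -> GCACT
  [10:15] ATACC -> TATGG
  [15:20] AATAT -> TTATA
  [20:25] CCGGA -> GGCCT
  [25:30] CCGGA -> GGCCT
  [30:31] C -> G
Concatenate: CAAAGGCACTTATGGTTATAGGCCTGGCCTG (length 31; written aligned with the template, i.e. 3'->5').

Answer: CAAAGGCACTTATGGTTATAGGCCTGGCCTG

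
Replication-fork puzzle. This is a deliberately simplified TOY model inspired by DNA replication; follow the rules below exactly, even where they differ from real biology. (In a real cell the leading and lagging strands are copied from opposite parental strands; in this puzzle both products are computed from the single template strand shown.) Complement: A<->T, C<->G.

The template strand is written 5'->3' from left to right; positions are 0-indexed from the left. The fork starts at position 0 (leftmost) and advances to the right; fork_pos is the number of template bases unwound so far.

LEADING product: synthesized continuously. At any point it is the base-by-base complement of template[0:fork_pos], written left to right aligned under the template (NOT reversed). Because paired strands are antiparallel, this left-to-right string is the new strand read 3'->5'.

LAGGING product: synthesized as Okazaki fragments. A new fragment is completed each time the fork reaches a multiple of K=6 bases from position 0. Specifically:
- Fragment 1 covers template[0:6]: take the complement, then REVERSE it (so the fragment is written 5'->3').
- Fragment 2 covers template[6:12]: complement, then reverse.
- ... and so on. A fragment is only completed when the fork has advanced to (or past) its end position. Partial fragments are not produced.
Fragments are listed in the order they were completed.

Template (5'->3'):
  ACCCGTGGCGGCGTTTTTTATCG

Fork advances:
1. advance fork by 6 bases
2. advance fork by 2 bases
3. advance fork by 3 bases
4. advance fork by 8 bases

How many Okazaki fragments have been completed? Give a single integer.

Answer: 3

Derivation:
Step 1: advance 6 -> fork_pos = 0 + 6 = 6. Reached multiple(s) of 6: 6 -> fragment 1 completed (1 total).
Step 2: advance 2 -> fork_pos = 6 + 2 = 8. Next multiple of 6 is 12 (not reached); still 1 fragment(s).
Step 3: advance 3 -> fork_pos = 8 + 3 = 11. Next multiple of 6 is 12 (not reached); still 1 fragment(s).
Step 4: advance 8 -> fork_pos = 11 + 8 = 19. Reached multiple(s) of 6: 12, 18 -> fragments 2-3 completed (3 total).
Check: final fork_pos = 19; the multiples of 6 that are <= 19 are 6..18 -> 19 // 6 = 3 completed fragment(s).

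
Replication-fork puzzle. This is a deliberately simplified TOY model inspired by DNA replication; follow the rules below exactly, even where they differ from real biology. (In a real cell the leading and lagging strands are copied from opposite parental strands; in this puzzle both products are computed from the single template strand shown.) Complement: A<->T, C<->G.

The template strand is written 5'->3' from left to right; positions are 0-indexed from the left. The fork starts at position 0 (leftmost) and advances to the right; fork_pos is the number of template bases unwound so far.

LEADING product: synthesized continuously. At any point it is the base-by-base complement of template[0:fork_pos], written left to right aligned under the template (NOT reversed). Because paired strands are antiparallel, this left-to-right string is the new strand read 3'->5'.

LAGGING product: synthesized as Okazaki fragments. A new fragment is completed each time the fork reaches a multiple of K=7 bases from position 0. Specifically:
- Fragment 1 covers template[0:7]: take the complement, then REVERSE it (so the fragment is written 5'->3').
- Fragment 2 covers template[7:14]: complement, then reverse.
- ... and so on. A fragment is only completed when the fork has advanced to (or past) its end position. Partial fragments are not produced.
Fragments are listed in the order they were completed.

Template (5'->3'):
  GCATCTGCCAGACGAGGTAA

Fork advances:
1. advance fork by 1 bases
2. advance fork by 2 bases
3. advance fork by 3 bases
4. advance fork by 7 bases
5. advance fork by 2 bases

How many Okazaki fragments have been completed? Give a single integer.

Step 1: advance 1 -> fork_pos = 0 + 1 = 1. Next multiple of 7 is 7 (not reached); still 0 fragment(s).
Step 2: advance 2 -> fork_pos = 1 + 2 = 3. Next multiple of 7 is 7 (not reached); still 0 fragment(s).
Step 3: advance 3 -> fork_pos = 3 + 3 = 6. Next multiple of 7 is 7 (not reached); still 0 fragment(s).
Step 4: advance 7 -> fork_pos = 6 + 7 = 13. Reached multiple(s) of 7: 7 -> fragment 1 completed (1 total).
Step 5: advance 2 -> fork_pos = 13 + 2 = 15. Reached multiple(s) of 7: 14 -> fragment 2 completed (2 total).
Check: final fork_pos = 15; the multiples of 7 that are <= 15 are 7..14 -> 15 // 7 = 2 completed fragment(s).

Answer: 2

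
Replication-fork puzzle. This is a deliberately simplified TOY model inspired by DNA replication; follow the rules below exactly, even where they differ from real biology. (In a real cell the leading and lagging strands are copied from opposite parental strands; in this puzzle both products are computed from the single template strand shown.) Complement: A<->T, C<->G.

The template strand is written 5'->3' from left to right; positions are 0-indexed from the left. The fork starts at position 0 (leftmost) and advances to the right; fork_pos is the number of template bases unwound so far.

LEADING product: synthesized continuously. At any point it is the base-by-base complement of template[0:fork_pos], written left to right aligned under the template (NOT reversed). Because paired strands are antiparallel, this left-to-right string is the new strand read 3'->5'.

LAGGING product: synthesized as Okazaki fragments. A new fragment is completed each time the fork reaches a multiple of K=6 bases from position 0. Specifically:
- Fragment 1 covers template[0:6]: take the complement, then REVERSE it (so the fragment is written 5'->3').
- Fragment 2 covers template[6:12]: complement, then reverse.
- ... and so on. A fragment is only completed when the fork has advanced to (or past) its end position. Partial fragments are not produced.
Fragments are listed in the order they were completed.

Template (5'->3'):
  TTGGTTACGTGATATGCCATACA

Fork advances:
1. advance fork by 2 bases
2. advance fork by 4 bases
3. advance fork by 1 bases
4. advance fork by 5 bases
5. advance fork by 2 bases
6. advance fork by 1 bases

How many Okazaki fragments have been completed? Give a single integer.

Answer: 2

Derivation:
Step 1: advance 2 -> fork_pos = 0 + 2 = 2. Next multiple of 6 is 6 (not reached); still 0 fragment(s).
Step 2: advance 4 -> fork_pos = 2 + 4 = 6. Reached multiple(s) of 6: 6 -> fragment 1 completed (1 total).
Step 3: advance 1 -> fork_pos = 6 + 1 = 7. Next multiple of 6 is 12 (not reached); still 1 fragment(s).
Step 4: advance 5 -> fork_pos = 7 + 5 = 12. Reached multiple(s) of 6: 12 -> fragment 2 completed (2 total).
Step 5: advance 2 -> fork_pos = 12 + 2 = 14. Next multiple of 6 is 18 (not reached); still 2 fragment(s).
Step 6: advance 1 -> fork_pos = 14 + 1 = 15. Next multiple of 6 is 18 (not reached); still 2 fragment(s).
Check: final fork_pos = 15; the multiples of 6 that are <= 15 are 6..12 -> 15 // 6 = 2 completed fragment(s).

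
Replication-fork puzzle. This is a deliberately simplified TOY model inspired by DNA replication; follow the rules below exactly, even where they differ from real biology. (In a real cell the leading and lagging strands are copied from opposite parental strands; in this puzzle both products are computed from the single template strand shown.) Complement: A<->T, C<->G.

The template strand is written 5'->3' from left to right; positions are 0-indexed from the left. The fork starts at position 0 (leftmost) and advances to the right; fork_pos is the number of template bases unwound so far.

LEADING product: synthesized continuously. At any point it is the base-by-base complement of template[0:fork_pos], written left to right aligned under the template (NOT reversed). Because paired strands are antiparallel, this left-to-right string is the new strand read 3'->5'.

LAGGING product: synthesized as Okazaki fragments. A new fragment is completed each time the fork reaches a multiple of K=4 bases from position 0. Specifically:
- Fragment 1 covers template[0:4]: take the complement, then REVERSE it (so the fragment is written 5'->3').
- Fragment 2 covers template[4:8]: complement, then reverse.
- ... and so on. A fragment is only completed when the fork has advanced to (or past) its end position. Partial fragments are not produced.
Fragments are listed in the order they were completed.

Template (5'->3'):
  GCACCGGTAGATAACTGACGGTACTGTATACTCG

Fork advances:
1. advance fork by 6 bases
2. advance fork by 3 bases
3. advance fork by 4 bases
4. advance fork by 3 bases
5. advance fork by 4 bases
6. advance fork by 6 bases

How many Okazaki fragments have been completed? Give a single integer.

Step 1: advance 6 -> fork_pos = 0 + 6 = 6. Reached multiple(s) of 4: 4 -> fragment 1 completed (1 total).
Step 2: advance 3 -> fork_pos = 6 + 3 = 9. Reached multiple(s) of 4: 8 -> fragment 2 completed (2 total).
Step 3: advance 4 -> fork_pos = 9 + 4 = 13. Reached multiple(s) of 4: 12 -> fragment 3 completed (3 total).
Step 4: advance 3 -> fork_pos = 13 + 3 = 16. Reached multiple(s) of 4: 16 -> fragment 4 completed (4 total).
Step 5: advance 4 -> fork_pos = 16 + 4 = 20. Reached multiple(s) of 4: 20 -> fragment 5 completed (5 total).
Step 6: advance 6 -> fork_pos = 20 + 6 = 26. Reached multiple(s) of 4: 24 -> fragment 6 completed (6 total).
Check: final fork_pos = 26; the multiples of 4 that are <= 26 are 4..24 -> 26 // 4 = 6 completed fragment(s).

Answer: 6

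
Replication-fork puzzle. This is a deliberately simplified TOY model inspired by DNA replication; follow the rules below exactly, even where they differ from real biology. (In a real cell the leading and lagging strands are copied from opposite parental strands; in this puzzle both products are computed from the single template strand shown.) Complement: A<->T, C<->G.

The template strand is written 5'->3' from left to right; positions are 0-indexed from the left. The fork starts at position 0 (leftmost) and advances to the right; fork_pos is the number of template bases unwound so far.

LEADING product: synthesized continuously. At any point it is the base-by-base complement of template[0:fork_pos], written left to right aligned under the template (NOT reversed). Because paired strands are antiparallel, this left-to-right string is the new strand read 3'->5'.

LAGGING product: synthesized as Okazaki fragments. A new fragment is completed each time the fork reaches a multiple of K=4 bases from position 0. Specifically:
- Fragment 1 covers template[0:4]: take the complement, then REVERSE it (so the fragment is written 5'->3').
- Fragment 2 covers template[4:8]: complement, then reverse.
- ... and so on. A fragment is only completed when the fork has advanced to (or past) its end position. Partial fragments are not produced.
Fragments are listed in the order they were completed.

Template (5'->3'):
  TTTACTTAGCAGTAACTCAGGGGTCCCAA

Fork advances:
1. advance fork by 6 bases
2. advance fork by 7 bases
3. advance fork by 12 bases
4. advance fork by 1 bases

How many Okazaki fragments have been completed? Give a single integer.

Answer: 6

Derivation:
Step 1: advance 6 -> fork_pos = 0 + 6 = 6. Reached multiple(s) of 4: 4 -> fragment 1 completed (1 total).
Step 2: advance 7 -> fork_pos = 6 + 7 = 13. Reached multiple(s) of 4: 8, 12 -> fragments 2-3 completed (3 total).
Step 3: advance 12 -> fork_pos = 13 + 12 = 25. Reached multiple(s) of 4: 16, 20, 24 -> fragments 4-6 completed (6 total).
Step 4: advance 1 -> fork_pos = 25 + 1 = 26. Next multiple of 4 is 28 (not reached); still 6 fragment(s).
Check: final fork_pos = 26; the multiples of 4 that are <= 26 are 4..24 -> 26 // 4 = 6 completed fragment(s).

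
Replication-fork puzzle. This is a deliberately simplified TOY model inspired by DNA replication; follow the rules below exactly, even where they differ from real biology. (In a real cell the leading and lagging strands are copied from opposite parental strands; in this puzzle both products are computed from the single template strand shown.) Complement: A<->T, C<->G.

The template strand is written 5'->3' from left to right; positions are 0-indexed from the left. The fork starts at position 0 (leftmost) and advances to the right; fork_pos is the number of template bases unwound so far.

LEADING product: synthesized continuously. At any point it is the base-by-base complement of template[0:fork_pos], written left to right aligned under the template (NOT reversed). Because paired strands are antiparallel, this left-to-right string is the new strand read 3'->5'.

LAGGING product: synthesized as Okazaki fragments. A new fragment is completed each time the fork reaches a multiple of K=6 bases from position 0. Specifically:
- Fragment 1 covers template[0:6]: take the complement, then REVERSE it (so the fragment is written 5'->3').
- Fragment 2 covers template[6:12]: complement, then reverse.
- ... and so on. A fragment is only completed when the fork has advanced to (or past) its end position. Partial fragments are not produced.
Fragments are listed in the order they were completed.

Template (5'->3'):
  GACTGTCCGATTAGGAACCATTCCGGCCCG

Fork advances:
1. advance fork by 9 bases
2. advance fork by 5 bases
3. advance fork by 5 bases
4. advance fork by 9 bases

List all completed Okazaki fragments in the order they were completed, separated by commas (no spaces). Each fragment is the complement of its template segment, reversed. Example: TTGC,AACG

Answer: ACAGTC,AATCGG,GTTCCT,GGAATG

Derivation:
Step 1: advance 9 -> fork_pos = 0 + 9 = 9. Reached multiple(s) of 6: 6 -> fragment 1 completed (1 total).
Step 2: advance 5 -> fork_pos = 9 + 5 = 14. Reached multiple(s) of 6: 12 -> fragment 2 completed (2 total).
Step 3: advance 5 -> fork_pos = 14 + 5 = 19. Reached multiple(s) of 6: 18 -> fragment 3 completed (3 total).
Step 4: advance 9 -> fork_pos = 19 + 9 = 28. Reached multiple(s) of 6: 24 -> fragment 4 completed (4 total).
Final fork_pos = 28, so 4 fragment(s) are complete. Build each: template segment -> complement -> reverse.
Fragment 1: template[0:6] = GACTGT -> complement CTGACA -> reversed ACAGTC
Fragment 2: template[6:12] = CCGATT -> complement GGCTAA -> reversed AATCGG
Fragment 3: template[12:18] = AGGAAC -> complement TCCTTG -> reversed GTTCCT
Fragment 4: template[18:24] = CATTCC -> complement GTAAGG -> reversed GGAATG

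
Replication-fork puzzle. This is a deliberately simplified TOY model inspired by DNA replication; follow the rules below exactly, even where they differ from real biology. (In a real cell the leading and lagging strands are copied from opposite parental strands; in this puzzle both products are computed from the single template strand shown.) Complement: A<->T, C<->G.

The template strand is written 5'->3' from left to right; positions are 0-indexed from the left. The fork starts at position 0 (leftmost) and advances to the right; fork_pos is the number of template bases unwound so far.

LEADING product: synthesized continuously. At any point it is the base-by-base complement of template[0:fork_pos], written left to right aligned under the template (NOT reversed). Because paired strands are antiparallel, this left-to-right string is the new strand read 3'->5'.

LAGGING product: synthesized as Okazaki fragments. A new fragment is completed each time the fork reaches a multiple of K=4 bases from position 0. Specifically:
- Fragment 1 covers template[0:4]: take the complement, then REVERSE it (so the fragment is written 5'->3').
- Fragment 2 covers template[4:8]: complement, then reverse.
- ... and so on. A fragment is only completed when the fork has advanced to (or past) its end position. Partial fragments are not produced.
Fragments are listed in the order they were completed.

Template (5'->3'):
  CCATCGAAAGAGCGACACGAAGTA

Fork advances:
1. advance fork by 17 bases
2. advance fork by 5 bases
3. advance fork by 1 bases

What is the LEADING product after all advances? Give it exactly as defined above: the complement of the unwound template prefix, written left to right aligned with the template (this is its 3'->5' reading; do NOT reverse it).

Answer: GGTAGCTTTCTCGCTGTGCTTCA

Derivation:
Step 1: advance 17 -> fork_pos = 0 + 17 = 17.
Step 2: advance 5 -> fork_pos = 17 + 5 = 22.
Step 3: advance 1 -> fork_pos = 22 + 1 = 23.
Unwound prefix: template[0:23] = CCATCGAAAGAGCGACACGAAGT
Complement it base by base (A<->T, C<->G), keeping left-to-right order:
  [0:5] CCATC -> GGTAG
  [5:10] GAAAG -> CTTTC
  [10:15] AGCGA -> TCGCT
  [15:20] CACGA -> GTGCT
  [20:23] AGT -> TCA
Concatenate: GGTAGCTTTCTCGCTGTGCTTCA (length 23; written aligned with the template, i.e. 3'->5').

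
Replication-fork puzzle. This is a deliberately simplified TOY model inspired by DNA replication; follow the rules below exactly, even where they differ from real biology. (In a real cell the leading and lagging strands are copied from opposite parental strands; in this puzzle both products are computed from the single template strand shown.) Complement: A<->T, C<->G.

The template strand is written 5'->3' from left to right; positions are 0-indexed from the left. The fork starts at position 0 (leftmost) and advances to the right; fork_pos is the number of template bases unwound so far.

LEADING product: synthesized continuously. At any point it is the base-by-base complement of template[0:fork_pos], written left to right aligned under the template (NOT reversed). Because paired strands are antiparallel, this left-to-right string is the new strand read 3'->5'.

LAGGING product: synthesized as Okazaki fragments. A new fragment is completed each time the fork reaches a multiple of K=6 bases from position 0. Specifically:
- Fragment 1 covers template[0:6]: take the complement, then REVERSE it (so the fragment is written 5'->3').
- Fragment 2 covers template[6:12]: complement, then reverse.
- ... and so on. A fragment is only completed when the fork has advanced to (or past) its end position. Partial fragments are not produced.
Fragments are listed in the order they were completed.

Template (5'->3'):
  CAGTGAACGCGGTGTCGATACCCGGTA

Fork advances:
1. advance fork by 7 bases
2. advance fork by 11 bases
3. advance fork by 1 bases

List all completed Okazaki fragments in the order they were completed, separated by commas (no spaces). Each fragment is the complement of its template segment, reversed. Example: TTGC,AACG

Answer: TCACTG,CCGCGT,TCGACA

Derivation:
Step 1: advance 7 -> fork_pos = 0 + 7 = 7. Reached multiple(s) of 6: 6 -> fragment 1 completed (1 total).
Step 2: advance 11 -> fork_pos = 7 + 11 = 18. Reached multiple(s) of 6: 12, 18 -> fragments 2-3 completed (3 total).
Step 3: advance 1 -> fork_pos = 18 + 1 = 19. Next multiple of 6 is 24 (not reached); still 3 fragment(s).
Final fork_pos = 19, so 3 fragment(s) are complete. Build each: template segment -> complement -> reverse.
Fragment 1: template[0:6] = CAGTGA -> complement GTCACT -> reversed TCACTG
Fragment 2: template[6:12] = ACGCGG -> complement TGCGCC -> reversed CCGCGT
Fragment 3: template[12:18] = TGTCGA -> complement ACAGCT -> reversed TCGACA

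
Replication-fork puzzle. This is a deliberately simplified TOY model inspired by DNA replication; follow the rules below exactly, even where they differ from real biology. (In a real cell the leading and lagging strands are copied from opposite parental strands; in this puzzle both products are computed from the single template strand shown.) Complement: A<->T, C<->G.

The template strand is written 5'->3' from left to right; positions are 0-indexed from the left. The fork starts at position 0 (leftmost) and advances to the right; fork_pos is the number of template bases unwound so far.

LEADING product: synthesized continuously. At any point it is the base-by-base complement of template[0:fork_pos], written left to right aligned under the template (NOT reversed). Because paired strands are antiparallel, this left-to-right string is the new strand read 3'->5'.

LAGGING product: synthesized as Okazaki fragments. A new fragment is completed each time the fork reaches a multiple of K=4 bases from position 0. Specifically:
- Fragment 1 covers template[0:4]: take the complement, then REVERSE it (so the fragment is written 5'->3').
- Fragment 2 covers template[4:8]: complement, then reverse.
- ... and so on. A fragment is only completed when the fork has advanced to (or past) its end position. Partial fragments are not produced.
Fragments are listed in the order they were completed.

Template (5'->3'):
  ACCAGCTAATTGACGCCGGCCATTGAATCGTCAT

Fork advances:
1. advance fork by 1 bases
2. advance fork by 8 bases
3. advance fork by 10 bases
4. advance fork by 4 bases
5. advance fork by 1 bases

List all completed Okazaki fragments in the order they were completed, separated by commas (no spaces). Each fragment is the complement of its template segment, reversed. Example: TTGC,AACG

Step 1: advance 1 -> fork_pos = 0 + 1 = 1. Next multiple of 4 is 4 (not reached); still 0 fragment(s).
Step 2: advance 8 -> fork_pos = 1 + 8 = 9. Reached multiple(s) of 4: 4, 8 -> fragments 1-2 completed (2 total).
Step 3: advance 10 -> fork_pos = 9 + 10 = 19. Reached multiple(s) of 4: 12, 16 -> fragments 3-4 completed (4 total).
Step 4: advance 4 -> fork_pos = 19 + 4 = 23. Reached multiple(s) of 4: 20 -> fragment 5 completed (5 total).
Step 5: advance 1 -> fork_pos = 23 + 1 = 24. Reached multiple(s) of 4: 24 -> fragment 6 completed (6 total).
Final fork_pos = 24, so 6 fragment(s) are complete. Build each: template segment -> complement -> reverse.
Fragment 1: template[0:4] = ACCA -> complement TGGT -> reversed TGGT
Fragment 2: template[4:8] = GCTA -> complement CGAT -> reversed TAGC
Fragment 3: template[8:12] = ATTG -> complement TAAC -> reversed CAAT
Fragment 4: template[12:16] = ACGC -> complement TGCG -> reversed GCGT
Fragment 5: template[16:20] = CGGC -> complement GCCG -> reversed GCCG
Fragment 6: template[20:24] = CATT -> complement GTAA -> reversed AATG

Answer: TGGT,TAGC,CAAT,GCGT,GCCG,AATG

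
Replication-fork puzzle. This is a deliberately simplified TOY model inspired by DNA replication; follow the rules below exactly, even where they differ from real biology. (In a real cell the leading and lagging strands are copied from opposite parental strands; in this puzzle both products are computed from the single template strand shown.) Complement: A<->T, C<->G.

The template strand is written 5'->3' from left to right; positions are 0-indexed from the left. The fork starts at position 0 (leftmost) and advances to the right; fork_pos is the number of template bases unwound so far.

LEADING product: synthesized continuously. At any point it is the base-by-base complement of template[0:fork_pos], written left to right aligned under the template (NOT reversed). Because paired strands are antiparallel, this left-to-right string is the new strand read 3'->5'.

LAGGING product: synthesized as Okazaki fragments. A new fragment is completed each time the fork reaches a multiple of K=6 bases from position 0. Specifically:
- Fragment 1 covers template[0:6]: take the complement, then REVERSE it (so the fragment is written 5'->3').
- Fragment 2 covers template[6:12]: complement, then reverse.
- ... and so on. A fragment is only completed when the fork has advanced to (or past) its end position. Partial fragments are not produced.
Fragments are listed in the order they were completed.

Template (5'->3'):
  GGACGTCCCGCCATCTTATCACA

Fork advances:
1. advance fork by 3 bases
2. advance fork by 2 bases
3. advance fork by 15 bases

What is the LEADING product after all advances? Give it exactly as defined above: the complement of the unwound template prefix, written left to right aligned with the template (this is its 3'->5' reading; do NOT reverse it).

Answer: CCTGCAGGGCGGTAGAATAG

Derivation:
Step 1: advance 3 -> fork_pos = 0 + 3 = 3.
Step 2: advance 2 -> fork_pos = 3 + 2 = 5.
Step 3: advance 15 -> fork_pos = 5 + 15 = 20.
Unwound prefix: template[0:20] = GGACGTCCCGCCATCTTATC
Complement it base by base (A<->T, C<->G), keeping left-to-right order:
  [0:5] GGACG -> CCTGC
  [5:10] TCCCG -> AGGGC
  [10:15] CCATC -> GGTAG
  [15:20] TTATC -> AATAG
Concatenate: CCTGCAGGGCGGTAGAATAG (length 20; written aligned with the template, i.e. 3'->5').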